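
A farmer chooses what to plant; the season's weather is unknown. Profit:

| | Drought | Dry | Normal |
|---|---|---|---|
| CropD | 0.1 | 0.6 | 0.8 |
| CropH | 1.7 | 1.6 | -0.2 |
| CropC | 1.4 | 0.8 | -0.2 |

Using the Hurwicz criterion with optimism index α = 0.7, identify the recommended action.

CropD: 0.7·0.8 + 0.3·0.1 = 0.59
CropH: 0.7·1.7 + 0.3·(-0.2) = 1.13
CropC: 0.7·1.4 + 0.3·(-0.2) = 0.92
Highest Hurwicz score = 1.13 → CropH.

CropH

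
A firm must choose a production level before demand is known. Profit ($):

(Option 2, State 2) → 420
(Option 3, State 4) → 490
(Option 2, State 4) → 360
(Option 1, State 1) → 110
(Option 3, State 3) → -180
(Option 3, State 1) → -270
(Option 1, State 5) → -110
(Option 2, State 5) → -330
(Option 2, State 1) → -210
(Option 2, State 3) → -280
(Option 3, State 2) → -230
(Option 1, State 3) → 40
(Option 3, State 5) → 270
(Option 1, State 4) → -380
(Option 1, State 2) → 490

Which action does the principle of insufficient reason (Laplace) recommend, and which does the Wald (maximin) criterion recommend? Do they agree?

Row averages: Option 1=30, Option 2=-8, Option 3=16
Highest average = 30 → Option 1.
Row minima: Option 1=-380, Option 2=-330, Option 3=-270
Best worst-case = -270 → Option 3.

laplace → Option 1; maximin → Option 3 (disagree)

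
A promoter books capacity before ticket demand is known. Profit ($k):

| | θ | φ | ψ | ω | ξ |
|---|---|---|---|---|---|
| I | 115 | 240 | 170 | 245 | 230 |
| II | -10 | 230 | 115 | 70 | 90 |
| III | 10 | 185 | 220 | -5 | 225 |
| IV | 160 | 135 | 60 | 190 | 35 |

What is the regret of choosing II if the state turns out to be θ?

170

Best payoff under θ is 160.
Regret = 160 − (-10) = 170.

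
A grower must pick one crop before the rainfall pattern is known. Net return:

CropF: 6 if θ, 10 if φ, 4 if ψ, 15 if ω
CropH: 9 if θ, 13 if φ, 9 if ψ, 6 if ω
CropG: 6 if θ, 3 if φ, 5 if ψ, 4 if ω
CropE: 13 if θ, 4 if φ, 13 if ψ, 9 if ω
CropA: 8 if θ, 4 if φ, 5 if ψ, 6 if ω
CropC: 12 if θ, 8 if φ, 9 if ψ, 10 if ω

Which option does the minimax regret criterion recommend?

CropC

Column bests: θ=13, φ=13, ψ=13, ω=15.
CropF regrets: 7, 3, 9, 0 → max 9
CropH regrets: 4, 0, 4, 9 → max 9
CropG regrets: 7, 10, 8, 11 → max 11
CropE regrets: 0, 9, 0, 6 → max 9
CropA regrets: 5, 9, 8, 9 → max 9
CropC regrets: 1, 5, 4, 5 → max 5
Smallest max regret = 5 → CropC.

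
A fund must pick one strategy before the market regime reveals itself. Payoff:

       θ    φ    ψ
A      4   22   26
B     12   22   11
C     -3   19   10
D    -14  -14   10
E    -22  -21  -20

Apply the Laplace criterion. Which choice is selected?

A

Row averages: A=52/3, B=15, C=26/3, D=-6, E=-21
Highest average = 52/3 → A.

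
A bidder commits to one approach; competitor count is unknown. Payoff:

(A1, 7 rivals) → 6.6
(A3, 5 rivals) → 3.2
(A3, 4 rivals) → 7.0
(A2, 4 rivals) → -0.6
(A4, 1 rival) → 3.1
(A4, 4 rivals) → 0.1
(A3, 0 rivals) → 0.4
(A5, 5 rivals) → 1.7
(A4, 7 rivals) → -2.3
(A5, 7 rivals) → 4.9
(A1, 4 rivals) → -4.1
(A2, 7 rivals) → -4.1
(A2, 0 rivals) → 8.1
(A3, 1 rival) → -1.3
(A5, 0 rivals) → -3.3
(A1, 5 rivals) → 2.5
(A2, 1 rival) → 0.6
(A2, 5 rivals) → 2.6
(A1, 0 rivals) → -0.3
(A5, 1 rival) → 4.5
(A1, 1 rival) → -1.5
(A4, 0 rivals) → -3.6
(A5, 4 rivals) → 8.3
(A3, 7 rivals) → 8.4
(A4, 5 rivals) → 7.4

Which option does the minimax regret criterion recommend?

Column bests: 0 rivals=8.1, 1 rival=4.5, 4 rivals=8.3, 5 rivals=7.4, 7 rivals=8.4.
A1 regrets: 8.4, 6.0, 12.4, 4.9, 1.8 → max 12.4
A2 regrets: 0.0, 3.9, 8.9, 4.8, 12.5 → max 12.5
A3 regrets: 7.7, 5.8, 1.3, 4.2, 0.0 → max 7.7
A4 regrets: 11.7, 1.4, 8.2, 0.0, 10.7 → max 11.7
A5 regrets: 11.4, 0.0, 0.0, 5.7, 3.5 → max 11.4
Smallest max regret = 7.7 → A3.

A3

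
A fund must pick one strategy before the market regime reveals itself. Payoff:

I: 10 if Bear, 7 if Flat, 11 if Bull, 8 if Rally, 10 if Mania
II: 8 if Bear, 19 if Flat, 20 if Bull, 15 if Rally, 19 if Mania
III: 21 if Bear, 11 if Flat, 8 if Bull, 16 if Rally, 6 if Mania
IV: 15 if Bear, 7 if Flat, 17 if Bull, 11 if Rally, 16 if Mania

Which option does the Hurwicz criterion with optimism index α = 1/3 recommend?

II

I: 1/3·11 + 2/3·7 = 25/3
II: 1/3·20 + 2/3·8 = 12
III: 1/3·21 + 2/3·6 = 11
IV: 1/3·17 + 2/3·7 = 31/3
Highest Hurwicz score = 12 → II.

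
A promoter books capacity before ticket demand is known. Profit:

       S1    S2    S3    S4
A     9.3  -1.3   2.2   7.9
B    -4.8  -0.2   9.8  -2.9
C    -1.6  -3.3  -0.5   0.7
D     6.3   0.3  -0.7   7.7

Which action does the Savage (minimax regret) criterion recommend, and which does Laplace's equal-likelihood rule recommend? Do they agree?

minimax regret → A; laplace → A (agree)

Column bests: S1=9.3, S2=0.3, S3=9.8, S4=7.9.
A regrets: 0.0, 1.6, 7.6, 0.0 → max 7.6
B regrets: 14.1, 0.5, 0.0, 10.8 → max 14.1
C regrets: 10.9, 3.6, 10.3, 7.2 → max 10.9
D regrets: 3.0, 0.0, 10.5, 0.2 → max 10.5
Smallest max regret = 7.6 → A.
Row averages: A=4.525, B=0.475, C=-1.175, D=3.4
Highest average = 4.525 → A.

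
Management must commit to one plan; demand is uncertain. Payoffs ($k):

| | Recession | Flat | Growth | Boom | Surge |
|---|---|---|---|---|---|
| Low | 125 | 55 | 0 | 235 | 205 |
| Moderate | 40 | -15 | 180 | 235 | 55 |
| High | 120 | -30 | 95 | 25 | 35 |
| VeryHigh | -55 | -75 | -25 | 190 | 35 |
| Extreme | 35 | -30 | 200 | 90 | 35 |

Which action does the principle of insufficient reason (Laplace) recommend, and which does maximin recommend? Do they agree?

laplace → Low; maximin → Low (agree)

Row averages: Low=124, Moderate=99, High=49, VeryHigh=14, Extreme=66
Highest average = 124 → Low.
Row minima: Low=0, Moderate=-15, High=-30, VeryHigh=-75, Extreme=-30
Best worst-case = 0 → Low.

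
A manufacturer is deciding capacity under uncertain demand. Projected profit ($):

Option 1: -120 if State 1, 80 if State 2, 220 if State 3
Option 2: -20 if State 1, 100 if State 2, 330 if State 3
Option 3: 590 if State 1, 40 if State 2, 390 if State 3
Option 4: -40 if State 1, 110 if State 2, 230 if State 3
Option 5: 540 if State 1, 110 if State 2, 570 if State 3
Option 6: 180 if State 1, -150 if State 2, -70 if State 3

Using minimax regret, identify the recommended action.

Column bests: State 1=590, State 2=110, State 3=570.
Option 1 regrets: 710, 30, 350 → max 710
Option 2 regrets: 610, 10, 240 → max 610
Option 3 regrets: 0, 70, 180 → max 180
Option 4 regrets: 630, 0, 340 → max 630
Option 5 regrets: 50, 0, 0 → max 50
Option 6 regrets: 410, 260, 640 → max 640
Smallest max regret = 50 → Option 5.

Option 5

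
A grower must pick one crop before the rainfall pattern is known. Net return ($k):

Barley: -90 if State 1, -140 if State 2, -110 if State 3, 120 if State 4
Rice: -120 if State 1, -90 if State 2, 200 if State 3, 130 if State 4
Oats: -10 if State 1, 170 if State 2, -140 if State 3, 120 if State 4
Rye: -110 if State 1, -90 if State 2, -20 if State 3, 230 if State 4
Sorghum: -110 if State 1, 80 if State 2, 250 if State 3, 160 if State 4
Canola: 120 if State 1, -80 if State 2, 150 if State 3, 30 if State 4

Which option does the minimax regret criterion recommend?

Sorghum

Column bests: State 1=120, State 2=170, State 3=250, State 4=230.
Barley regrets: 210, 310, 360, 110 → max 360
Rice regrets: 240, 260, 50, 100 → max 260
Oats regrets: 130, 0, 390, 110 → max 390
Rye regrets: 230, 260, 270, 0 → max 270
Sorghum regrets: 230, 90, 0, 70 → max 230
Canola regrets: 0, 250, 100, 200 → max 250
Smallest max regret = 230 → Sorghum.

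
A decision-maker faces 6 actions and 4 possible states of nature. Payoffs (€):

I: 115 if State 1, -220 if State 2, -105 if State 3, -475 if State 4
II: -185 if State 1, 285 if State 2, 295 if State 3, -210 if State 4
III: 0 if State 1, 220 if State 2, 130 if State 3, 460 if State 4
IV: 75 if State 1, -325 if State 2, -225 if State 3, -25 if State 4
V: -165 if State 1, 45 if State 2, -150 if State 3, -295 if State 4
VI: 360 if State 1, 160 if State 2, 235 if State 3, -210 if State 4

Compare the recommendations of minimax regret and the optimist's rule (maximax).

minimax regret → III; maximax → III (agree)

Column bests: State 1=360, State 2=285, State 3=295, State 4=460.
I regrets: 245, 505, 400, 935 → max 935
II regrets: 545, 0, 0, 670 → max 670
III regrets: 360, 65, 165, 0 → max 360
IV regrets: 285, 610, 520, 485 → max 610
V regrets: 525, 240, 445, 755 → max 755
VI regrets: 0, 125, 60, 670 → max 670
Smallest max regret = 360 → III.
Row maxima: I=115, II=295, III=460, IV=75, V=45, VI=360
Best best-case = 460 → III.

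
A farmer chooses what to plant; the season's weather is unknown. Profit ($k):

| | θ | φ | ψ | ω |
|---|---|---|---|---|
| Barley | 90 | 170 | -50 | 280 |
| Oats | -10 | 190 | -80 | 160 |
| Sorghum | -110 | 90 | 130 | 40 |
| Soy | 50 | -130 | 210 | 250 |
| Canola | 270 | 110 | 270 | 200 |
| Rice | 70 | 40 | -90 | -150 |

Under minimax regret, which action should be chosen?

Canola

Column bests: θ=270, φ=190, ψ=270, ω=280.
Barley regrets: 180, 20, 320, 0 → max 320
Oats regrets: 280, 0, 350, 120 → max 350
Sorghum regrets: 380, 100, 140, 240 → max 380
Soy regrets: 220, 320, 60, 30 → max 320
Canola regrets: 0, 80, 0, 80 → max 80
Rice regrets: 200, 150, 360, 430 → max 430
Smallest max regret = 80 → Canola.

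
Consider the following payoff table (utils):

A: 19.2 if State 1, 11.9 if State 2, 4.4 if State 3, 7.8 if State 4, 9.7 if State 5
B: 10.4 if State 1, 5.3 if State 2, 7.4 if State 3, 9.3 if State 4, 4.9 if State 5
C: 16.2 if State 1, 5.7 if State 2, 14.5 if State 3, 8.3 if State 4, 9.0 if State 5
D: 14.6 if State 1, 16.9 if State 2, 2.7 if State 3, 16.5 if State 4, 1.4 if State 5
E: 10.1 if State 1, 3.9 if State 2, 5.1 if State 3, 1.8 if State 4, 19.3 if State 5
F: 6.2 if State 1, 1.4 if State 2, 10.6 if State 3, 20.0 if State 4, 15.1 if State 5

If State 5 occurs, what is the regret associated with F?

4.2

Best payoff under State 5 is 19.3.
Regret = 19.3 − 15.1 = 4.2.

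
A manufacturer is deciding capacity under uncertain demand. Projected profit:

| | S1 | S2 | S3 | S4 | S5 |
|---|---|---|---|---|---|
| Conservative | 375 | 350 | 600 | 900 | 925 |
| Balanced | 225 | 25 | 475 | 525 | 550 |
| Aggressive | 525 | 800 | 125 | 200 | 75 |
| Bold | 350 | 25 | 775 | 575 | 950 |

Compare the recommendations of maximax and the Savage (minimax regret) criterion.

Row maxima: Conservative=925, Balanced=550, Aggressive=800, Bold=950
Best best-case = 950 → Bold.
Column bests: S1=525, S2=800, S3=775, S4=900, S5=950.
Conservative regrets: 150, 450, 175, 0, 25 → max 450
Balanced regrets: 300, 775, 300, 375, 400 → max 775
Aggressive regrets: 0, 0, 650, 700, 875 → max 875
Bold regrets: 175, 775, 0, 325, 0 → max 775
Smallest max regret = 450 → Conservative.

maximax → Bold; minimax regret → Conservative (disagree)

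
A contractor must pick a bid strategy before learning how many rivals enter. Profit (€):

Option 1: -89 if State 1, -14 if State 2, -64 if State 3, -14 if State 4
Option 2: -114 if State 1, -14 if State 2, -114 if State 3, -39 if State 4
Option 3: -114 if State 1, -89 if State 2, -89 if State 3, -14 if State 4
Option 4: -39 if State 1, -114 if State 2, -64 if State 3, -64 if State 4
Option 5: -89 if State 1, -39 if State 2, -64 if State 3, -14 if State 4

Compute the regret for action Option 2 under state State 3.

Best payoff under State 3 is -64.
Regret = -64 − (-114) = 50.

50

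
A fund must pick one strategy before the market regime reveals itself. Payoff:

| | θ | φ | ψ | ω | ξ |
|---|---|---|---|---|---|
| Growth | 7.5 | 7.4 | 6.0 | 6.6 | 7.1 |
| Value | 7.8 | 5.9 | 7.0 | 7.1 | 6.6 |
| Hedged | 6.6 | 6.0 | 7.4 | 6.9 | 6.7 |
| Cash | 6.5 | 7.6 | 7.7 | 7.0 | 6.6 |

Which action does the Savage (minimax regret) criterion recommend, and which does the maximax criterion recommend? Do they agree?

minimax regret → Cash; maximax → Value (disagree)

Column bests: θ=7.8, φ=7.6, ψ=7.7, ω=7.1, ξ=7.1.
Growth regrets: 0.3, 0.2, 1.7, 0.5, 0.0 → max 1.7
Value regrets: 0.0, 1.7, 0.7, 0.0, 0.5 → max 1.7
Hedged regrets: 1.2, 1.6, 0.3, 0.2, 0.4 → max 1.6
Cash regrets: 1.3, 0.0, 0.0, 0.1, 0.5 → max 1.3
Smallest max regret = 1.3 → Cash.
Row maxima: Growth=7.5, Value=7.8, Hedged=7.4, Cash=7.7
Best best-case = 7.8 → Value.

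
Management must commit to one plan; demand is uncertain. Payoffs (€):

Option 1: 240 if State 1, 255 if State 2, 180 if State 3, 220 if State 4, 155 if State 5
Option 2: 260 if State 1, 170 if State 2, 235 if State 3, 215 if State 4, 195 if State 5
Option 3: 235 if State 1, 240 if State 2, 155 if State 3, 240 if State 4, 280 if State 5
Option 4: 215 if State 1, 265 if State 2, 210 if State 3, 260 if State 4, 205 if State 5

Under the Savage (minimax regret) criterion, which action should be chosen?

Option 4

Column bests: State 1=260, State 2=265, State 3=235, State 4=260, State 5=280.
Option 1 regrets: 20, 10, 55, 40, 125 → max 125
Option 2 regrets: 0, 95, 0, 45, 85 → max 95
Option 3 regrets: 25, 25, 80, 20, 0 → max 80
Option 4 regrets: 45, 0, 25, 0, 75 → max 75
Smallest max regret = 75 → Option 4.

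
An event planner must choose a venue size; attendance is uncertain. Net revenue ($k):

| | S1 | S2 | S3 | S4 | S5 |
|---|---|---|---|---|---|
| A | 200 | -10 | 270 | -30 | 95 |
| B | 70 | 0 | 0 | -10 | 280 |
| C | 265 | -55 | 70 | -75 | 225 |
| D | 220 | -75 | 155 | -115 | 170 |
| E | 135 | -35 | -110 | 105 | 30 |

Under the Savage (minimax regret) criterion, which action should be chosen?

Column bests: S1=265, S2=0, S3=270, S4=105, S5=280.
A regrets: 65, 10, 0, 135, 185 → max 185
B regrets: 195, 0, 270, 115, 0 → max 270
C regrets: 0, 55, 200, 180, 55 → max 200
D regrets: 45, 75, 115, 220, 110 → max 220
E regrets: 130, 35, 380, 0, 250 → max 380
Smallest max regret = 185 → A.

A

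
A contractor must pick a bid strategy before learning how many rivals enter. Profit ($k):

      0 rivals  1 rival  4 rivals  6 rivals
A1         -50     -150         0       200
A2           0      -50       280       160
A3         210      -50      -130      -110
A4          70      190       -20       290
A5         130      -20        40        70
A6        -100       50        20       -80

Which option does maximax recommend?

A4

Row maxima: A1=200, A2=280, A3=210, A4=290, A5=130, A6=50
Best best-case = 290 → A4.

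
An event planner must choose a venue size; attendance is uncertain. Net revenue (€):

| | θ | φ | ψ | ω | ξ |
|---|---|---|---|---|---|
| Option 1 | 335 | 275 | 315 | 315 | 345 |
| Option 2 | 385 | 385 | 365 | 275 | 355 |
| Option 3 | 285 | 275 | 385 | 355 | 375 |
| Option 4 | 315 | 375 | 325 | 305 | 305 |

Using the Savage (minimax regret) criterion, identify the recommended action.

Option 4

Column bests: θ=385, φ=385, ψ=385, ω=355, ξ=375.
Option 1 regrets: 50, 110, 70, 40, 30 → max 110
Option 2 regrets: 0, 0, 20, 80, 20 → max 80
Option 3 regrets: 100, 110, 0, 0, 0 → max 110
Option 4 regrets: 70, 10, 60, 50, 70 → max 70
Smallest max regret = 70 → Option 4.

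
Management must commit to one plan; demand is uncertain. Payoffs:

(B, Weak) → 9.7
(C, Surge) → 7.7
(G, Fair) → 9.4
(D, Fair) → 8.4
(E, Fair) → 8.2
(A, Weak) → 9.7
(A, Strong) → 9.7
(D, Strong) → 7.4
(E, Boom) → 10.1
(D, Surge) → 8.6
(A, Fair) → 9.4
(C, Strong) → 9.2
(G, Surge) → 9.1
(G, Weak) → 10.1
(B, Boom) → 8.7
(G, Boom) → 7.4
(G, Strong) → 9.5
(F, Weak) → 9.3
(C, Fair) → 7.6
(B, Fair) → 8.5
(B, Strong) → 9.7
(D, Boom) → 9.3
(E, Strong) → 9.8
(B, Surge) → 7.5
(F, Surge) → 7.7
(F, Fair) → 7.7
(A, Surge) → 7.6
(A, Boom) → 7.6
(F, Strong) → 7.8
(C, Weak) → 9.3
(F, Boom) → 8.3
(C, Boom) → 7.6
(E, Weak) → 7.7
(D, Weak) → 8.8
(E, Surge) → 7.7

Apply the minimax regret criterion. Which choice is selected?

B

Column bests: Weak=10.1, Fair=9.4, Strong=9.8, Boom=10.1, Surge=9.1.
A regrets: 0.4, 0.0, 0.1, 2.5, 1.5 → max 2.5
B regrets: 0.4, 0.9, 0.1, 1.4, 1.6 → max 1.6
C regrets: 0.8, 1.8, 0.6, 2.5, 1.4 → max 2.5
D regrets: 1.3, 1.0, 2.4, 0.8, 0.5 → max 2.4
E regrets: 2.4, 1.2, 0.0, 0.0, 1.4 → max 2.4
F regrets: 0.8, 1.7, 2.0, 1.8, 1.4 → max 2.0
G regrets: 0.0, 0.0, 0.3, 2.7, 0.0 → max 2.7
Smallest max regret = 1.6 → B.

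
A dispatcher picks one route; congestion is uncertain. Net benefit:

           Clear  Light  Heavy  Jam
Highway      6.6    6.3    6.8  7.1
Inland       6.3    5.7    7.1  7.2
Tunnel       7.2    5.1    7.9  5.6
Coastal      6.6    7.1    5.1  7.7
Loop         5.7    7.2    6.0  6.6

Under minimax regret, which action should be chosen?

Column bests: Clear=7.2, Light=7.2, Heavy=7.9, Jam=7.7.
Highway regrets: 0.6, 0.9, 1.1, 0.6 → max 1.1
Inland regrets: 0.9, 1.5, 0.8, 0.5 → max 1.5
Tunnel regrets: 0.0, 2.1, 0.0, 2.1 → max 2.1
Coastal regrets: 0.6, 0.1, 2.8, 0.0 → max 2.8
Loop regrets: 1.5, 0.0, 1.9, 1.1 → max 1.9
Smallest max regret = 1.1 → Highway.

Highway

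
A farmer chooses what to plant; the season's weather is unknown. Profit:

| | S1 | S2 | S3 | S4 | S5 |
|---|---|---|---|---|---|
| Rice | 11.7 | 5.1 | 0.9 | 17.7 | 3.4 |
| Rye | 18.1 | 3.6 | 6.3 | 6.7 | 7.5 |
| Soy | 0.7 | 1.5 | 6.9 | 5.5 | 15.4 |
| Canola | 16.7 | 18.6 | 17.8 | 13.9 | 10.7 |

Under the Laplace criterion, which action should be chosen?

Canola

Row averages: Rice=7.76, Rye=8.44, Soy=6, Canola=15.54
Highest average = 15.54 → Canola.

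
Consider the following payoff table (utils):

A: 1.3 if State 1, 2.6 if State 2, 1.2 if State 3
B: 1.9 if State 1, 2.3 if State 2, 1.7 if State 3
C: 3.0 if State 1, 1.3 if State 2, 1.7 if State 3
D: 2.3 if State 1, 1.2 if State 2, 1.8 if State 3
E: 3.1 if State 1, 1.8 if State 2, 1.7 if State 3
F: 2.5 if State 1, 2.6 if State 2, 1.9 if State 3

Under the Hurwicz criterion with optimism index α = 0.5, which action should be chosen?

A: 0.5·2.6 + 0.5·1.2 = 1.9
B: 0.5·2.3 + 0.5·1.7 = 2
C: 0.5·3.0 + 0.5·1.3 = 2.15
D: 0.5·2.3 + 0.5·1.2 = 1.75
E: 0.5·3.1 + 0.5·1.7 = 2.4
F: 0.5·2.6 + 0.5·1.9 = 2.25
Highest Hurwicz score = 2.4 → E.

E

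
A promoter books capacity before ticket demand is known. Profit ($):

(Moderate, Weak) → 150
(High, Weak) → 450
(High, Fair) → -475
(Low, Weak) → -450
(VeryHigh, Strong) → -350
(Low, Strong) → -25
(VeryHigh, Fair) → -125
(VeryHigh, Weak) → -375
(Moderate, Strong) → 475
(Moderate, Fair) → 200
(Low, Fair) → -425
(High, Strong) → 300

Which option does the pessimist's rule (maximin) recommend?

Row minima: Low=-450, Moderate=150, High=-475, VeryHigh=-375
Best worst-case = 150 → Moderate.

Moderate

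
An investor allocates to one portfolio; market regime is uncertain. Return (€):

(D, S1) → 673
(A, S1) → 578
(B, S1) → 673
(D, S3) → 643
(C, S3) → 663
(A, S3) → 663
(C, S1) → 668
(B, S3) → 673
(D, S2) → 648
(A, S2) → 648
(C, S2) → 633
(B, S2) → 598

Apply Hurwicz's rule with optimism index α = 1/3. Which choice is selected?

D

A: 1/3·663 + 2/3·578 = 1819/3
B: 1/3·673 + 2/3·598 = 623
C: 1/3·668 + 2/3·633 = 1934/3
D: 1/3·673 + 2/3·643 = 653
Highest Hurwicz score = 653 → D.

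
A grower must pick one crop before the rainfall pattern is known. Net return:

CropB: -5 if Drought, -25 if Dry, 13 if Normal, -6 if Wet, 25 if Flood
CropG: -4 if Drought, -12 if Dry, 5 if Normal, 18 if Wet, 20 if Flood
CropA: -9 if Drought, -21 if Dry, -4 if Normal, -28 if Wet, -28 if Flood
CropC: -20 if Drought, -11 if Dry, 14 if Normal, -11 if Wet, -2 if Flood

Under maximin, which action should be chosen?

CropG

Row minima: CropB=-25, CropG=-12, CropA=-28, CropC=-20
Best worst-case = -12 → CropG.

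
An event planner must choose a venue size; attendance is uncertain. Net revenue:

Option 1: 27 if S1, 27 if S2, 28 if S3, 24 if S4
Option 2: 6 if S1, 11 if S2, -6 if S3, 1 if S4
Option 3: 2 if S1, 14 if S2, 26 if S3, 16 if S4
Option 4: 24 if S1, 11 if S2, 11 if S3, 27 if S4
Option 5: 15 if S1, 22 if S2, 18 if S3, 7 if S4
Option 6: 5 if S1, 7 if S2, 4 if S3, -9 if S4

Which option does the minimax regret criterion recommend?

Column bests: S1=27, S2=27, S3=28, S4=27.
Option 1 regrets: 0, 0, 0, 3 → max 3
Option 2 regrets: 21, 16, 34, 26 → max 34
Option 3 regrets: 25, 13, 2, 11 → max 25
Option 4 regrets: 3, 16, 17, 0 → max 17
Option 5 regrets: 12, 5, 10, 20 → max 20
Option 6 regrets: 22, 20, 24, 36 → max 36
Smallest max regret = 3 → Option 1.

Option 1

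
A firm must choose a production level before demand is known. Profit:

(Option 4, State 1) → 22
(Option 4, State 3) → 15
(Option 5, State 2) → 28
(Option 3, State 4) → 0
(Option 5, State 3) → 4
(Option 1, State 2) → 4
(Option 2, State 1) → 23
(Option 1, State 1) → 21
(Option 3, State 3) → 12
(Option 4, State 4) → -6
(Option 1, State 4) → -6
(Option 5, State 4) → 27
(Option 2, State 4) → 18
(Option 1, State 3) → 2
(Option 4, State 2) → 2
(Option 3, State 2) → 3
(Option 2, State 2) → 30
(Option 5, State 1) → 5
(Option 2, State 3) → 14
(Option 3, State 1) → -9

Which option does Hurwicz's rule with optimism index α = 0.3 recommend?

Option 1: 0.3·21 + 0.7·(-6) = 2.1
Option 2: 0.3·30 + 0.7·14 = 18.8
Option 3: 0.3·12 + 0.7·(-9) = -2.7
Option 4: 0.3·22 + 0.7·(-6) = 2.4
Option 5: 0.3·28 + 0.7·4 = 11.2
Highest Hurwicz score = 18.8 → Option 2.

Option 2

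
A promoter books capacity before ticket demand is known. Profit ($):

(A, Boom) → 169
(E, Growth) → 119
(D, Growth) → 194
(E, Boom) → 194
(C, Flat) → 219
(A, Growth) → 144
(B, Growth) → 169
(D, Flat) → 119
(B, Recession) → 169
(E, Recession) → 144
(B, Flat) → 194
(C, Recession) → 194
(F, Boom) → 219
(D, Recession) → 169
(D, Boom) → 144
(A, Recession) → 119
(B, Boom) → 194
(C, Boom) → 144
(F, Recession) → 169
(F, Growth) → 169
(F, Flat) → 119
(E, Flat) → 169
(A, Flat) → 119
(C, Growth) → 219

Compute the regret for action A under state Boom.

50

Best payoff under Boom is 219.
Regret = 219 − 169 = 50.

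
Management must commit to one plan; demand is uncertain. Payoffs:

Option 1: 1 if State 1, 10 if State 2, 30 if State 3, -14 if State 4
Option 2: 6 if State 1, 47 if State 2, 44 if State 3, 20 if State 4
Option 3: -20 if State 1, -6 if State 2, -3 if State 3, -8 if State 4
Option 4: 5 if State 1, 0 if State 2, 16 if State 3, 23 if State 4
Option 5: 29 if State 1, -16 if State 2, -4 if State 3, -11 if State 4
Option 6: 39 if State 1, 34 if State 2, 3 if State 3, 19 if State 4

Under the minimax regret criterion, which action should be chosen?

Column bests: State 1=39, State 2=47, State 3=44, State 4=23.
Option 1 regrets: 38, 37, 14, 37 → max 38
Option 2 regrets: 33, 0, 0, 3 → max 33
Option 3 regrets: 59, 53, 47, 31 → max 59
Option 4 regrets: 34, 47, 28, 0 → max 47
Option 5 regrets: 10, 63, 48, 34 → max 63
Option 6 regrets: 0, 13, 41, 4 → max 41
Smallest max regret = 33 → Option 2.

Option 2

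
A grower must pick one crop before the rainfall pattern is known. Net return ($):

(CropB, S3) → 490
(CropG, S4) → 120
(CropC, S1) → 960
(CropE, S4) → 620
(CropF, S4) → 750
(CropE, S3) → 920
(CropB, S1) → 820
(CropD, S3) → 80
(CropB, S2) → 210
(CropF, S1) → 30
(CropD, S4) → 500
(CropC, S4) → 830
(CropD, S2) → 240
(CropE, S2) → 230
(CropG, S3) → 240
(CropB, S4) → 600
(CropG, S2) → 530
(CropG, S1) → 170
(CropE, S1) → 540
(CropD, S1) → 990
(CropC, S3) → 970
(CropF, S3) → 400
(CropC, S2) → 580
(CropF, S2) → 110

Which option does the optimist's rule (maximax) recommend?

Row maxima: CropD=990, CropF=750, CropC=970, CropB=820, CropE=920, CropG=530
Best best-case = 990 → CropD.

CropD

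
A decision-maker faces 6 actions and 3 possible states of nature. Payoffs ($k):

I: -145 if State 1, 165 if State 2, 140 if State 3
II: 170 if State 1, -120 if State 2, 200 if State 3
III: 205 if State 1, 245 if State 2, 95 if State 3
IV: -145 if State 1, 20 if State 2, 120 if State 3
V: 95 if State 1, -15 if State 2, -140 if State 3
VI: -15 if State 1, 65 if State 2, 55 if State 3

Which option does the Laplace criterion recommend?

Row averages: I=160/3, II=250/3, III=545/3, IV=-5/3, V=-20, VI=35
Highest average = 545/3 → III.

III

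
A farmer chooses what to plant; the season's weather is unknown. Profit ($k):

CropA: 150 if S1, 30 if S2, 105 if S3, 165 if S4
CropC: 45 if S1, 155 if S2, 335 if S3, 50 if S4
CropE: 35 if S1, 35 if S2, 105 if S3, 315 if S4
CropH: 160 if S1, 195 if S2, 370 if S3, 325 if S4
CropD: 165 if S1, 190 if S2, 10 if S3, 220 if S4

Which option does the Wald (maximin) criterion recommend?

Row minima: CropA=30, CropC=45, CropE=35, CropH=160, CropD=10
Best worst-case = 160 → CropH.

CropH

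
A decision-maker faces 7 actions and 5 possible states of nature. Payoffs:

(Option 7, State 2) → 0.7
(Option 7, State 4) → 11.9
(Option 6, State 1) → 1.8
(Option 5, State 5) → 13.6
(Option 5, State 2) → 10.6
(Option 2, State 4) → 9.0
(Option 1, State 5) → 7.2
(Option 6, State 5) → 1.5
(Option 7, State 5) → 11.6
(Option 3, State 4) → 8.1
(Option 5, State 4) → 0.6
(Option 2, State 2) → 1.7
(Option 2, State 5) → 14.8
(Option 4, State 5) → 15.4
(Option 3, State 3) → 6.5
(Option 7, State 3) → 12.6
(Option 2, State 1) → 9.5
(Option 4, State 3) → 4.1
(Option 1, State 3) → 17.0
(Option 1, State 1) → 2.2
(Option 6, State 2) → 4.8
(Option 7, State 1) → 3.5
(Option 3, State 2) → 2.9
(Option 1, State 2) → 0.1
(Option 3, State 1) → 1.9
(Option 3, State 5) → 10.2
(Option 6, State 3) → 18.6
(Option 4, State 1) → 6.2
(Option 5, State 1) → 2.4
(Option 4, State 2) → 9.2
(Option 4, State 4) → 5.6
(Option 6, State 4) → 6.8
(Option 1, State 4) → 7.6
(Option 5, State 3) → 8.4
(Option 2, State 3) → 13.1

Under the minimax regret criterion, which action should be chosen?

Column bests: State 1=9.5, State 2=10.6, State 3=18.6, State 4=11.9, State 5=15.4.
Option 1 regrets: 7.3, 10.5, 1.6, 4.3, 8.2 → max 10.5
Option 2 regrets: 0.0, 8.9, 5.5, 2.9, 0.6 → max 8.9
Option 3 regrets: 7.6, 7.7, 12.1, 3.8, 5.2 → max 12.1
Option 4 regrets: 3.3, 1.4, 14.5, 6.3, 0.0 → max 14.5
Option 5 regrets: 7.1, 0.0, 10.2, 11.3, 1.8 → max 11.3
Option 6 regrets: 7.7, 5.8, 0.0, 5.1, 13.9 → max 13.9
Option 7 regrets: 6.0, 9.9, 6.0, 0.0, 3.8 → max 9.9
Smallest max regret = 8.9 → Option 2.

Option 2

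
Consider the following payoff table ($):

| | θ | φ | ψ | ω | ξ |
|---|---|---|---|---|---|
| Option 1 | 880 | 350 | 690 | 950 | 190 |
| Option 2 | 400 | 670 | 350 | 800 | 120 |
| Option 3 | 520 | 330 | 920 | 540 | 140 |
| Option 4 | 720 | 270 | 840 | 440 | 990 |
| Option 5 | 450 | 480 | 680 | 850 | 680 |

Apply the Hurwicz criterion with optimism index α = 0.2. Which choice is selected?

Option 5

Option 1: 0.2·950 + 0.8·190 = 342
Option 2: 0.2·800 + 0.8·120 = 256
Option 3: 0.2·920 + 0.8·140 = 296
Option 4: 0.2·990 + 0.8·270 = 414
Option 5: 0.2·850 + 0.8·450 = 530
Highest Hurwicz score = 530 → Option 5.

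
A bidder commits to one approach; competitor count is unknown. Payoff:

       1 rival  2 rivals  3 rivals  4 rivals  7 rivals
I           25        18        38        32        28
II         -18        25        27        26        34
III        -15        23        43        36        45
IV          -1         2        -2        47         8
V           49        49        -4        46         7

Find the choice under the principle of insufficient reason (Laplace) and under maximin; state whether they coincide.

Row averages: I=28.2, II=18.8, III=26.4, IV=10.8, V=29.4
Highest average = 29.4 → V.
Row minima: I=18, II=-18, III=-15, IV=-2, V=-4
Best worst-case = 18 → I.

laplace → V; maximin → I (disagree)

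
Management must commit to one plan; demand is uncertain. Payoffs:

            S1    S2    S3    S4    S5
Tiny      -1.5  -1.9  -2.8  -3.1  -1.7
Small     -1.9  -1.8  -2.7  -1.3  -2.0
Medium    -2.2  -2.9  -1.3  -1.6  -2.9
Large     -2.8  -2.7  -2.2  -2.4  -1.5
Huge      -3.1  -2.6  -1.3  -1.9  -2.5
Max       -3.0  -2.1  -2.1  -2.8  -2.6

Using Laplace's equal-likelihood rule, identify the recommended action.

Small

Row averages: Tiny=-2.2, Small=-1.94, Medium=-2.18, Large=-2.32, Huge=-2.28, Max=-2.52
Highest average = -1.94 → Small.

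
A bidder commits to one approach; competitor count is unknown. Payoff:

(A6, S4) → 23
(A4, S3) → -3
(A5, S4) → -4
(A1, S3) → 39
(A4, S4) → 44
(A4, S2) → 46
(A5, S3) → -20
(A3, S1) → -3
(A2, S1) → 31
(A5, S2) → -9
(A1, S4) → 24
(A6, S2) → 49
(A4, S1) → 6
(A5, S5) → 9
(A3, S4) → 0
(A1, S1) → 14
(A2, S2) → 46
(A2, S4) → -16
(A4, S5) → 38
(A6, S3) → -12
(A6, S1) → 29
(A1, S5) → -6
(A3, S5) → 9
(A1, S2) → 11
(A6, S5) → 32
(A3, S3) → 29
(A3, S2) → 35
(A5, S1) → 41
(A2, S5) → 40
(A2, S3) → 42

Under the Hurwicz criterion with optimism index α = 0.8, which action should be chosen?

A6

A1: 0.8·39 + 0.2·(-6) = 30
A2: 0.8·46 + 0.2·(-16) = 33.6
A3: 0.8·35 + 0.2·(-3) = 27.4
A4: 0.8·46 + 0.2·(-3) = 36.2
A5: 0.8·41 + 0.2·(-20) = 28.8
A6: 0.8·49 + 0.2·(-12) = 36.8
Highest Hurwicz score = 36.8 → A6.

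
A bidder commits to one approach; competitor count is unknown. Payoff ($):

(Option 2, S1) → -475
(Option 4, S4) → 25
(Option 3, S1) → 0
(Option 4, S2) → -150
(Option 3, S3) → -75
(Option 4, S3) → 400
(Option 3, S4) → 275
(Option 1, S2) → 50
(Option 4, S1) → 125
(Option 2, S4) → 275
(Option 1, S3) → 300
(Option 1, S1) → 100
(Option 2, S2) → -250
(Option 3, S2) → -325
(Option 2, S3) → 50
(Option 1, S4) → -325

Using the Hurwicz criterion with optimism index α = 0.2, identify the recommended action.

Option 4

Option 1: 0.2·300 + 0.8·(-325) = -200
Option 2: 0.2·275 + 0.8·(-475) = -325
Option 3: 0.2·275 + 0.8·(-325) = -205
Option 4: 0.2·400 + 0.8·(-150) = -40
Highest Hurwicz score = -40 → Option 4.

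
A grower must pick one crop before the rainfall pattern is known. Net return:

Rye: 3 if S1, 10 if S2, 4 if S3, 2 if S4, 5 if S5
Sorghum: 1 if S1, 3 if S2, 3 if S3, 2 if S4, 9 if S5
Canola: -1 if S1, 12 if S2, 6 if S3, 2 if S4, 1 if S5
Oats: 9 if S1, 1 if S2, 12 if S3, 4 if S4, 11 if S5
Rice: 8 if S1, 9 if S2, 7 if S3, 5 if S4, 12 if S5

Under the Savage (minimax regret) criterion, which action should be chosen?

Column bests: S1=9, S2=12, S3=12, S4=5, S5=12.
Rye regrets: 6, 2, 8, 3, 7 → max 8
Sorghum regrets: 8, 9, 9, 3, 3 → max 9
Canola regrets: 10, 0, 6, 3, 11 → max 11
Oats regrets: 0, 11, 0, 1, 1 → max 11
Rice regrets: 1, 3, 5, 0, 0 → max 5
Smallest max regret = 5 → Rice.

Rice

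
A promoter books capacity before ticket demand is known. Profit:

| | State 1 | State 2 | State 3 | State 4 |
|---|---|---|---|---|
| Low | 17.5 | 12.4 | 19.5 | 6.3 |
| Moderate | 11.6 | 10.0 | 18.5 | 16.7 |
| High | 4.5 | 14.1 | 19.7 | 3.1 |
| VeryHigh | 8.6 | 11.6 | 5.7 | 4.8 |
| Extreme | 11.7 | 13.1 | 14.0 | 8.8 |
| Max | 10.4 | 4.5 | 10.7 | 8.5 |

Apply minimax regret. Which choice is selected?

Column bests: State 1=17.5, State 2=14.1, State 3=19.7, State 4=16.7.
Low regrets: 0.0, 1.7, 0.2, 10.4 → max 10.4
Moderate regrets: 5.9, 4.1, 1.2, 0.0 → max 5.9
High regrets: 13.0, 0.0, 0.0, 13.6 → max 13.6
VeryHigh regrets: 8.9, 2.5, 14.0, 11.9 → max 14.0
Extreme regrets: 5.8, 1.0, 5.7, 7.9 → max 7.9
Max regrets: 7.1, 9.6, 9.0, 8.2 → max 9.6
Smallest max regret = 5.9 → Moderate.

Moderate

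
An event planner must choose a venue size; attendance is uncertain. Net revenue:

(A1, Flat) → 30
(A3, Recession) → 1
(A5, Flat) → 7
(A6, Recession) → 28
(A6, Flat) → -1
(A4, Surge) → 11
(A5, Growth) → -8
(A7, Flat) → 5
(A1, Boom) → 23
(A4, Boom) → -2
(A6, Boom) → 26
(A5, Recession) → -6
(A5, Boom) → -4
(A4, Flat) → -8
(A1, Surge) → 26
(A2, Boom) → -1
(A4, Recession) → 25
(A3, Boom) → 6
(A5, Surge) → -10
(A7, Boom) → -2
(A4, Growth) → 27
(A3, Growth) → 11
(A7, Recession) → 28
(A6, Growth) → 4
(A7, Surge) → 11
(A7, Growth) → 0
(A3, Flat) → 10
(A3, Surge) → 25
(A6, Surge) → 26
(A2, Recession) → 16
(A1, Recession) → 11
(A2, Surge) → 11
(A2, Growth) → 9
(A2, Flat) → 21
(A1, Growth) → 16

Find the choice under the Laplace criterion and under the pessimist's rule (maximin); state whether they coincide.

laplace → A1; maximin → A1 (agree)

Row averages: A1=21.2, A2=11.2, A3=10.6, A4=10.6, A5=-4.2, A6=16.6, A7=8.4
Highest average = 21.2 → A1.
Row minima: A1=11, A2=-1, A3=1, A4=-8, A5=-10, A6=-1, A7=-2
Best worst-case = 11 → A1.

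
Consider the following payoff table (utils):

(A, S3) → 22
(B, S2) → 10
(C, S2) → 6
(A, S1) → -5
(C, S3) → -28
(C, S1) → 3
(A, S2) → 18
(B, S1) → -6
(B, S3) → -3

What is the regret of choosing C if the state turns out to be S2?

Best payoff under S2 is 18.
Regret = 18 − 6 = 12.

12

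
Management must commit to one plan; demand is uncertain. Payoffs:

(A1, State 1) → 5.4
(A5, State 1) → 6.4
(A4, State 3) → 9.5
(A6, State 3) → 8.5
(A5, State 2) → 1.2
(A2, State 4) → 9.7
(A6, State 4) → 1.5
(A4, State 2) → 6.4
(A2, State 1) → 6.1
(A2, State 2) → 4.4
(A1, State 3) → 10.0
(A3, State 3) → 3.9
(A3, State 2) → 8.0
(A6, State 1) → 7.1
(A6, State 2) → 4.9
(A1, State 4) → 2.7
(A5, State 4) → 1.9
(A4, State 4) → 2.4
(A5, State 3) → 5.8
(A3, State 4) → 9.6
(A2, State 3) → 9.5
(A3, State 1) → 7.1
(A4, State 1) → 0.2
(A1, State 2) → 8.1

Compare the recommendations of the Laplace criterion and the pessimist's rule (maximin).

Row averages: A1=6.55, A2=7.425, A3=7.15, A4=4.625, A5=3.825, A6=5.5
Highest average = 7.425 → A2.
Row minima: A1=2.7, A2=4.4, A3=3.9, A4=0.2, A5=1.2, A6=1.5
Best worst-case = 4.4 → A2.

laplace → A2; maximin → A2 (agree)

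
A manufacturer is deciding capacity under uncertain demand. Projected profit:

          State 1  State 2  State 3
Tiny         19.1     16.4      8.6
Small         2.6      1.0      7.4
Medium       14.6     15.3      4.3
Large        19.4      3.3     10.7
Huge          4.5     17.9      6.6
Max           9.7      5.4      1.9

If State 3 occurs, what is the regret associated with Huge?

4.1

Best payoff under State 3 is 10.7.
Regret = 10.7 − 6.6 = 4.1.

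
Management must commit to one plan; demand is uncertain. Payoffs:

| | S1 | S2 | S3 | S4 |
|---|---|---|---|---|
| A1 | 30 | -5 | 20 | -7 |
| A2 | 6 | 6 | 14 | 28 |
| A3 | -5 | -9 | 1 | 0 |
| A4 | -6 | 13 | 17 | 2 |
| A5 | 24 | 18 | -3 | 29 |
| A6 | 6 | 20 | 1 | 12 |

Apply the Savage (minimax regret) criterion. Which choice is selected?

Column bests: S1=30, S2=20, S3=20, S4=29.
A1 regrets: 0, 25, 0, 36 → max 36
A2 regrets: 24, 14, 6, 1 → max 24
A3 regrets: 35, 29, 19, 29 → max 35
A4 regrets: 36, 7, 3, 27 → max 36
A5 regrets: 6, 2, 23, 0 → max 23
A6 regrets: 24, 0, 19, 17 → max 24
Smallest max regret = 23 → A5.

A5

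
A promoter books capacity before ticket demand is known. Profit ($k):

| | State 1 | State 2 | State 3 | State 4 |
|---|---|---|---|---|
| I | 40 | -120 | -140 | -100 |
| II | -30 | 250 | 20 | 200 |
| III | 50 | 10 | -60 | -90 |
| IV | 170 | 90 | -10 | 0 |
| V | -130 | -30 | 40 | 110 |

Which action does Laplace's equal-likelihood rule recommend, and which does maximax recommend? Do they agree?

laplace → II; maximax → II (agree)

Row averages: I=-80, II=110, III=-22.5, IV=62.5, V=-2.5
Highest average = 110 → II.
Row maxima: I=40, II=250, III=50, IV=170, V=110
Best best-case = 250 → II.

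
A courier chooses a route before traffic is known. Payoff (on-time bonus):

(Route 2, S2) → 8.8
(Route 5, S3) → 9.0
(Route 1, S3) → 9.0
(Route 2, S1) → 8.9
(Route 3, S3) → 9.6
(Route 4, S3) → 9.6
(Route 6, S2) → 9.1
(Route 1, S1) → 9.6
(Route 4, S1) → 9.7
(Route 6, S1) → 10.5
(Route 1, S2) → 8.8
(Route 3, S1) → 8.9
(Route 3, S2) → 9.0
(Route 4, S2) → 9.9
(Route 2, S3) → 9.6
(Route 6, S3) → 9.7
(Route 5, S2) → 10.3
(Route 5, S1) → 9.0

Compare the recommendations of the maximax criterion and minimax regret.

Row maxima: Route 1=9.6, Route 2=9.6, Route 3=9.6, Route 4=9.9, Route 5=10.3, Route 6=10.5
Best best-case = 10.5 → Route 6.
Column bests: S1=10.5, S2=10.3, S3=9.7.
Route 1 regrets: 0.9, 1.5, 0.7 → max 1.5
Route 2 regrets: 1.6, 1.5, 0.1 → max 1.6
Route 3 regrets: 1.6, 1.3, 0.1 → max 1.6
Route 4 regrets: 0.8, 0.4, 0.1 → max 0.8
Route 5 regrets: 1.5, 0.0, 0.7 → max 1.5
Route 6 regrets: 0.0, 1.2, 0.0 → max 1.2
Smallest max regret = 0.8 → Route 4.

maximax → Route 6; minimax regret → Route 4 (disagree)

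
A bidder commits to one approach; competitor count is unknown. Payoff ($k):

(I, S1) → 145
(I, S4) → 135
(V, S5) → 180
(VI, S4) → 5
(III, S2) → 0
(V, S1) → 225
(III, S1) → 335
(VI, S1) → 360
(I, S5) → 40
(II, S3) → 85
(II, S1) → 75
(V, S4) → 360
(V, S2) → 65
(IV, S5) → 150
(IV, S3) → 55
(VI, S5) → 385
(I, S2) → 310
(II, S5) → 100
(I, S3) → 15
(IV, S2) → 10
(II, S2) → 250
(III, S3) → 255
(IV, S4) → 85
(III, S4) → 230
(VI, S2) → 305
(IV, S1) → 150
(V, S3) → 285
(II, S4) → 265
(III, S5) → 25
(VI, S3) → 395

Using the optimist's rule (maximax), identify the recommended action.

Row maxima: I=310, II=265, III=335, IV=150, V=360, VI=395
Best best-case = 395 → VI.

VI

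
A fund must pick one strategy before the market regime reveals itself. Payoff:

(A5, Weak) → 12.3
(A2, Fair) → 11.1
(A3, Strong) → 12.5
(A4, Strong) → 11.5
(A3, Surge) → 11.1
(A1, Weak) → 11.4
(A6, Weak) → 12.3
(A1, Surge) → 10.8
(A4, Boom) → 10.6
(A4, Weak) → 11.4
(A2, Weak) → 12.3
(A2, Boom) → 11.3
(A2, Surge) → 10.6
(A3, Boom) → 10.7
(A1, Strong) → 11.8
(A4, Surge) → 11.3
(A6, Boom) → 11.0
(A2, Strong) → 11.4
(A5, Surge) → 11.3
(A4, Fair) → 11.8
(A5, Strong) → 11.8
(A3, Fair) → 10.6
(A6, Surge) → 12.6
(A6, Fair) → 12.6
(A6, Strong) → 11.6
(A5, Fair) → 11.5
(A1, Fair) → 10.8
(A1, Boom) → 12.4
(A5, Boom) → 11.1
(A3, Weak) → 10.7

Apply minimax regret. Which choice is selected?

Column bests: Weak=12.3, Fair=12.6, Strong=12.5, Boom=12.4, Surge=12.6.
A1 regrets: 0.9, 1.8, 0.7, 0.0, 1.8 → max 1.8
A2 regrets: 0.0, 1.5, 1.1, 1.1, 2.0 → max 2.0
A3 regrets: 1.6, 2.0, 0.0, 1.7, 1.5 → max 2.0
A4 regrets: 0.9, 0.8, 1.0, 1.8, 1.3 → max 1.8
A5 regrets: 0.0, 1.1, 0.7, 1.3, 1.3 → max 1.3
A6 regrets: 0.0, 0.0, 0.9, 1.4, 0.0 → max 1.4
Smallest max regret = 1.3 → A5.

A5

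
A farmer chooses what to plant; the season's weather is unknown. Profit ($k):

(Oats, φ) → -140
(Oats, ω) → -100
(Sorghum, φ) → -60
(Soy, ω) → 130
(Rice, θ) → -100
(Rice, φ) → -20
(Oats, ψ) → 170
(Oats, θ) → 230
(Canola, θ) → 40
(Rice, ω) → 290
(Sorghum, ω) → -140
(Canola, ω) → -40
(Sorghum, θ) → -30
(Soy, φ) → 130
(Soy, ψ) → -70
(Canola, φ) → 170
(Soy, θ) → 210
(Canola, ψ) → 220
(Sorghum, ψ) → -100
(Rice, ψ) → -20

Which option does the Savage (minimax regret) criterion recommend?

Column bests: θ=230, φ=170, ψ=220, ω=290.
Oats regrets: 0, 310, 50, 390 → max 390
Canola regrets: 190, 0, 0, 330 → max 330
Rice regrets: 330, 190, 240, 0 → max 330
Sorghum regrets: 260, 230, 320, 430 → max 430
Soy regrets: 20, 40, 290, 160 → max 290
Smallest max regret = 290 → Soy.

Soy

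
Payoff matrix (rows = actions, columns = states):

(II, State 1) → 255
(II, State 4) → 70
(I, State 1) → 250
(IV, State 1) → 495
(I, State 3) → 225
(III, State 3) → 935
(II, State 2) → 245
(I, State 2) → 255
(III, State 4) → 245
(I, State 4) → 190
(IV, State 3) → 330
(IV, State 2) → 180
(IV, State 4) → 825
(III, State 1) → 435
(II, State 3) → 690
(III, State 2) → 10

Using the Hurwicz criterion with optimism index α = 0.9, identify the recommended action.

III

I: 0.9·255 + 0.1·190 = 248.5
II: 0.9·690 + 0.1·70 = 628
III: 0.9·935 + 0.1·10 = 842.5
IV: 0.9·825 + 0.1·180 = 760.5
Highest Hurwicz score = 842.5 → III.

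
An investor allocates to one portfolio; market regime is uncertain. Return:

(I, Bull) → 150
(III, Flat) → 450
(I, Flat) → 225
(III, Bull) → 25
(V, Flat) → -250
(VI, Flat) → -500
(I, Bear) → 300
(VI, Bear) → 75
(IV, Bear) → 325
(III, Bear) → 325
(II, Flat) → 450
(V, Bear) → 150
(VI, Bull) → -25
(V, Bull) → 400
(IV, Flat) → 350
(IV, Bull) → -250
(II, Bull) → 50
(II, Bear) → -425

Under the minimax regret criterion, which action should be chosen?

I

Column bests: Bear=325, Flat=450, Bull=400.
I regrets: 25, 225, 250 → max 250
II regrets: 750, 0, 350 → max 750
III regrets: 0, 0, 375 → max 375
IV regrets: 0, 100, 650 → max 650
V regrets: 175, 700, 0 → max 700
VI regrets: 250, 950, 425 → max 950
Smallest max regret = 250 → I.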